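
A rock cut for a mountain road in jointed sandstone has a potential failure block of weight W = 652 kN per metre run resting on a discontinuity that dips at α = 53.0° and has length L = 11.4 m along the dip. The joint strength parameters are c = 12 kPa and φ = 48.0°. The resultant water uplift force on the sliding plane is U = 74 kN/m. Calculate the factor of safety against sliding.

Resolving the block weight along and normal to the plane and applying the Mohr–Coulomb strength on the joint:
N' = W cosα − U = 652·cos53.0° − 74 = 318.4 kN/m
Driving force T = W sinα = 652·sin53.0° = 520.7 kN/m
Resisting force R = c·L + N'·tanφ = 12·11.4 + 318.4·tan48.0° = 136.8 + 353.6 = 490.4 kN/m
FS = R / T = 490.4 / 520.7 = 0.942

FS = 0.94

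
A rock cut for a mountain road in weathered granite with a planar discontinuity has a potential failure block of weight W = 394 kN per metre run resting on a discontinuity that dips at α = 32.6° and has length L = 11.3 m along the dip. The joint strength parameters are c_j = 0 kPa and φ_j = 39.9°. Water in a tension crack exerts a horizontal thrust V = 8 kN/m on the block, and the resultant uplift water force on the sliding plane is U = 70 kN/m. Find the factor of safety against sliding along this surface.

FS = 0.98

Resolving the block weight along and normal to the plane and applying the Mohr–Coulomb strength on the joint:
N' = W cosα − U − V sinα = 394·cos32.6° − 70 − 8·sin32.6° = 257.6 kN/m
Driving force T = W sinα + V cosα = 394·sin32.6° + 8·cos32.6° = 219.0 kN/m
Resisting force R = c_j·L + N'·tanφ_j = 0·11.3 + 257.6·tan39.9° = 0.0 + 215.4 = 215.4 kN/m
FS = R / T = 215.4 / 219.0 = 0.983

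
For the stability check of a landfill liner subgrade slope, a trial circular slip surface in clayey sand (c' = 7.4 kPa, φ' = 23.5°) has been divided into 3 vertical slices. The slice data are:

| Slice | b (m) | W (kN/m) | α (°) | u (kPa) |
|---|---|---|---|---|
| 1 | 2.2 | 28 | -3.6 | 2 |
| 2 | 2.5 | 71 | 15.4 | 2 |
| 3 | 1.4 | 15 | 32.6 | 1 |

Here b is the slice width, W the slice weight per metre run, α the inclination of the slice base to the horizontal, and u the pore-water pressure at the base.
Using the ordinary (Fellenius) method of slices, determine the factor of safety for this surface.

FS = 3.59

Ordinary method of slices: FS = Σ[c'·Δl_i + (W_i cosα_i − u_i·Δl_i)·tanφ'] / Σ W_i sinα_i, with Δl_i = b_i / cosα_i.
Slice 1: Δl = 2.2/cos(-3.6°) = 2.204 m; N'_1 = 28·cos(-3.6°) − 2·2.204 = 23.5; c'Δl = 16.31; W sinα = -1.8
Slice 2: Δl = 2.5/cos15.4° = 2.593 m; N'_2 = 71·cos15.4° − 2·2.593 = 63.3; c'Δl = 19.19; W sinα = 18.9
Slice 3: Δl = 1.4/cos32.6° = 1.662 m; N'_3 = 15·cos32.6° − 1·1.662 = 11.0; c'Δl = 12.30; W sinα = 8.1
Σc'Δl = 47.8 kN/m; ΣN' = 97.8 kN/m; ΣW sinα = 25.2 kN/m
Resisting = 47.8 + 97.8·tan23.5° = 47.8 + 42.5 = 90.3 kN/m
FS = 90.3 / 25.2 = 3.587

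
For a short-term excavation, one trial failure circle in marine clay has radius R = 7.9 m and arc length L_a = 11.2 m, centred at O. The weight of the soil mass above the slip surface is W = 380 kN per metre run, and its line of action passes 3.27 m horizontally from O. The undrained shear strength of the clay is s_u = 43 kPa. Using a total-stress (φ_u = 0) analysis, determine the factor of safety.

Taking moments about the centre O, the resisting moment is provided by the undrained shear strength acting along the arc:
M_R = s_u·L_a·R = 43·11.20·7.9 = 3804.6 kN·m/m
M_D = W·d = 380·3.27 = 1242.6 kN·m/m
FS = M_R / M_D = 3804.6 / 1242.6 = 3.062

FS = 3.06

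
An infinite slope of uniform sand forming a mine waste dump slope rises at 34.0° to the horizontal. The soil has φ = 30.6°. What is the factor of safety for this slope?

For a dry cohesionless infinite slope the factor of safety is FS = tanφ / tanβ.
FS = tan30.6° / tan34.0° = 0.5914 / 0.6745 = 0.877

FS = 0.88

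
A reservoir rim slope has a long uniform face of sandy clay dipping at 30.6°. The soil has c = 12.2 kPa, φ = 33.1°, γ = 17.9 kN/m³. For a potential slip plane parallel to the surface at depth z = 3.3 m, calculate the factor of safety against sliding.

FS = 1.57

For an infinite slope with a slip plane parallel to the surface (no pore pressure): FS = [c + γz cos²β tanφ] / [γz sinβ cosβ].
γz = 17.9·3.3 = 59.07 kN/m²
Numerator = 12.2 + 59.07·cos²30.6°·tan33.1° = 12.2 + 59.07·0.7409·0.6519 = 40.729 kPa
Denominator = 59.07·sin30.6°·cos30.6° = 59.07·0.5090·0.8607 = 25.882 kPa
FS = 40.729 / 25.882 = 1.574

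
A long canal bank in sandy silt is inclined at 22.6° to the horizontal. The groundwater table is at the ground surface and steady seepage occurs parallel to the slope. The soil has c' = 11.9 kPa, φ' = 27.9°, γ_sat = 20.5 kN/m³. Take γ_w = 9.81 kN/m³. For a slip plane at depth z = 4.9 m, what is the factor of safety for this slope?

With seepage parallel to the slope and the water table at the surface, the effective normal stress on the slip plane uses the buoyant unit weight γ' = γ_sat − γ_w while the driving shear stress uses γ_sat:
FS = [c' + γ' z cos²β tanφ'] / [γ_sat z sinβ cosβ]
γ' = 20.5 − 9.81 = 10.69 kN/m³
Numerator = 11.9 + 10.69·4.9·cos²22.6°·tan27.9° = 11.9 + 10.69·4.9·0.8523·0.5295 = 35.538 kPa
Denominator = 20.5·4.9·sin22.6°·cos22.6° = 20.5·4.9·0.3843·0.9232 = 35.638 kPa
FS = 35.538 / 35.638 = 0.997

FS = 1.00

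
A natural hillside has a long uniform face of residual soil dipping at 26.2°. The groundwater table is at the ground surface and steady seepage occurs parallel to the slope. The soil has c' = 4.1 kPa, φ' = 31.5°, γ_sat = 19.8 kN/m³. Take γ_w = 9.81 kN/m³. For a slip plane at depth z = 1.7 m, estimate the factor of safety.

With seepage parallel to the slope and the water table at the surface, the effective normal stress on the slip plane uses the buoyant unit weight γ' = γ_sat − γ_w while the driving shear stress uses γ_sat:
FS = [c' + γ' z cos²β tanφ'] / [γ_sat z sinβ cosβ]
γ' = 19.8 − 9.81 = 9.99 kN/m³
Numerator = 4.1 + 9.99·1.7·cos²26.2°·tan31.5° = 4.1 + 9.99·1.7·0.8051·0.6128 = 12.479 kPa
Denominator = 19.8·1.7·sin26.2°·cos26.2° = 19.8·1.7·0.4415·0.8973 = 13.334 kPa
FS = 12.479 / 13.334 = 0.936

FS = 0.94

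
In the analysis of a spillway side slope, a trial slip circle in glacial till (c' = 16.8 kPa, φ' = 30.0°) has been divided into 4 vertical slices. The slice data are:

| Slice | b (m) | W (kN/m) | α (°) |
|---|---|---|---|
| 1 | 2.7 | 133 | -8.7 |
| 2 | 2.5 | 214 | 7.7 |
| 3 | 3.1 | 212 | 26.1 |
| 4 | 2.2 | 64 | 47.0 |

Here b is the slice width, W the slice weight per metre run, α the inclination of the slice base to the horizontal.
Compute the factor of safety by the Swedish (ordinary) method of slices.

Ordinary method of slices: FS = Σ[c'·Δl_i + (W_i cosα_i)·tanφ'] / Σ W_i sinα_i, with Δl_i = b_i / cosα_i.
Slice 1: Δl = 2.7/cos(-8.7°) = 2.731 m; N'_1 = 133·cos(-8.7°) = 131.5; c'Δl = 45.89; W sinα = -20.1
Slice 2: Δl = 2.5/cos7.7° = 2.523 m; N'_2 = 214·cos7.7° = 212.1; c'Δl = 42.38; W sinα = 28.7
Slice 3: Δl = 3.1/cos26.1° = 3.452 m; N'_3 = 212·cos26.1° = 190.4; c'Δl = 57.99; W sinα = 93.3
Slice 4: Δl = 2.2/cos47.0° = 3.226 m; N'_4 = 64·cos47.0° = 43.6; c'Δl = 54.19; W sinα = 46.8
Σc'Δl = 200.5 kN/m; ΣN' = 577.6 kN/m; ΣW sinα = 148.6 kN/m
Resisting = 200.5 + 577.6·tan30.0° = 200.5 + 333.5 = 533.9 kN/m
FS = 533.9 / 148.6 = 3.592

FS = 3.59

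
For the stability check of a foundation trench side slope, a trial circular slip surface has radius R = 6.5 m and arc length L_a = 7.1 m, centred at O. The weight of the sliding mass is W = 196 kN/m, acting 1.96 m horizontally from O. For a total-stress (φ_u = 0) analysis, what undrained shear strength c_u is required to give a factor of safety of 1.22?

c_u = 10.2 kPa

FS = c_u·L_a·R / (W·d), so c_u = FS·W·d / (L_a·R).
c_u = 1.22·196·1.96 / (7.10·6.5) = 468.7 / 46.15 = 10.16 kPa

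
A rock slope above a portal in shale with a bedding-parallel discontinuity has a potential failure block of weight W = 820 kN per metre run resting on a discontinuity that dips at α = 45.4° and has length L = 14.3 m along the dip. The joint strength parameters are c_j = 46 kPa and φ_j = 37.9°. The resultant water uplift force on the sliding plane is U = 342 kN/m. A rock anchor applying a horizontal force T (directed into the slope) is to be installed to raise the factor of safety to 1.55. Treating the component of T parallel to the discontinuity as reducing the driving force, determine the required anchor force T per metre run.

Resolving forces along and normal to the sliding plane, with the horizontal anchor force T adding T·sinα to the effective normal force and T·cosα acting up the plane against the driving force:
FS = [c_jL + (W cosα − U + T sinα) tanφ_j] / [W sinα − T cosα]
Without the anchor: N' = 233.8 kN/m, driving T_d = 583.9 kN/m, resisting R = 46·14.3 + 233.8·tan37.9° = 839.8 kN/m, FS = 1.44.
Setting FS = 1.55 and solving for T:
1.55·(583.9 − T cos45.4°) = 839.8 + T sin45.4°·tan37.9°
T·(sin45.4°·tan37.9° + 1.55·cos45.4°) = 1.55·583.9 − 839.8
T·(0.7120·0.7785 + 1.55·0.7022) = 905.0 − 839.8 = 65.2
T·1.6426 = 65.2
T = 39.7 kN/m

T = 40 kN/m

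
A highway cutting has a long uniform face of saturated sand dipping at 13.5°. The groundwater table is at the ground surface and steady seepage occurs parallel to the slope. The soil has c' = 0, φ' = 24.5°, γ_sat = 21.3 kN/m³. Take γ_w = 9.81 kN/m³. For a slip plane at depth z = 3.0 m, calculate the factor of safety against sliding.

With seepage parallel to the slope and the water table at the surface, the effective normal stress on the slip plane uses the buoyant unit weight γ' = γ_sat − γ_w while the driving shear stress uses γ_sat:
FS = [c' + γ' z cos²β tanφ'] / [γ_sat z sinβ cosβ]
(For c' = 0 this reduces to FS = (γ'/γ_sat)·tanφ'/tanβ.)
γ' = 21.3 − 9.81 = 11.49 kN/m³
Numerator = 0.0 + 11.49·3.0·cos²13.5°·tan24.5° = 0.0 + 11.49·3.0·0.9455·0.4557 = 14.853 kPa
Denominator = 21.3·3.0·sin13.5°·cos13.5° = 21.3·3.0·0.2334·0.9724 = 14.505 kPa
FS = 14.853 / 14.505 = 1.024

FS = 1.02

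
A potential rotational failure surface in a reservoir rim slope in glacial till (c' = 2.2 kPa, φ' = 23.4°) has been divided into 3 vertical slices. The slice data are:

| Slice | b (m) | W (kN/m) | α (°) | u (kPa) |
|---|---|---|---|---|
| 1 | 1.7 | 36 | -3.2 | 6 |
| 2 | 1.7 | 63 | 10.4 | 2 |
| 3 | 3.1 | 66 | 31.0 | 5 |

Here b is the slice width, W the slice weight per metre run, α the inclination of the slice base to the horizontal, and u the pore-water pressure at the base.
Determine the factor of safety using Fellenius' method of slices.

Ordinary method of slices: FS = Σ[c'·Δl_i + (W_i cosα_i − u_i·Δl_i)·tanφ'] / Σ W_i sinα_i, with Δl_i = b_i / cosα_i.
Slice 1: Δl = 1.7/cos(-3.2°) = 1.703 m; N'_1 = 36·cos(-3.2°) − 6·1.703 = 25.7; c'Δl = 3.75; W sinα = -2.0
Slice 2: Δl = 1.7/cos10.4° = 1.728 m; N'_2 = 63·cos10.4° − 2·1.728 = 58.5; c'Δl = 3.80; W sinα = 11.4
Slice 3: Δl = 3.1/cos31.0° = 3.617 m; N'_3 = 66·cos31.0° − 5·3.617 = 38.5; c'Δl = 7.96; W sinα = 34.0
Σc'Δl = 15.5 kN/m; ΣN' = 122.7 kN/m; ΣW sinα = 43.4 kN/m
Resisting = 15.5 + 122.7·tan23.4° = 15.5 + 53.1 = 68.6 kN/m
FS = 68.6 / 43.4 = 1.583

FS = 1.58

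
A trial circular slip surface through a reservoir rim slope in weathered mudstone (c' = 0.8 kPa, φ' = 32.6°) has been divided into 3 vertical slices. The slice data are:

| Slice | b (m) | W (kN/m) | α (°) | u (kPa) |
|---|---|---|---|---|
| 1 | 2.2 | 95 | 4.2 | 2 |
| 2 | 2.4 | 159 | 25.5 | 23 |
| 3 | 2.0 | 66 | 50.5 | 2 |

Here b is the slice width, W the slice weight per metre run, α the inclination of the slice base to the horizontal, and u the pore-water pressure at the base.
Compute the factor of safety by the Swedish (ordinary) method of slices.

FS = 1.11

Ordinary method of slices: FS = Σ[c'·Δl_i + (W_i cosα_i − u_i·Δl_i)·tanφ'] / Σ W_i sinα_i, with Δl_i = b_i / cosα_i.
Slice 1: Δl = 2.2/cos4.2° = 2.206 m; N'_1 = 95·cos4.2° − 2·2.206 = 90.3; c'Δl = 1.76; W sinα = 7.0
Slice 2: Δl = 2.4/cos25.5° = 2.659 m; N'_2 = 159·cos25.5° − 23·2.659 = 82.4; c'Δl = 2.13; W sinα = 68.5
Slice 3: Δl = 2.0/cos50.5° = 3.144 m; N'_3 = 66·cos50.5° − 2·3.144 = 35.7; c'Δl = 2.52; W sinα = 50.9
Σc'Δl = 6.4 kN/m; ΣN' = 208.4 kN/m; ΣW sinα = 126.3 kN/m
Resisting = 6.4 + 208.4·tan32.6° = 6.4 + 133.3 = 139.7 kN/m
FS = 139.7 / 126.3 = 1.106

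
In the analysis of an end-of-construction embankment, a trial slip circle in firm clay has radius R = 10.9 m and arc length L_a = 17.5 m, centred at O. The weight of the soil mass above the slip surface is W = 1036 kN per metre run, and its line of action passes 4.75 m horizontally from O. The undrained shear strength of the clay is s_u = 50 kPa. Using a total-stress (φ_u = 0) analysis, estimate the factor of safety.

Taking moments about the centre O, the resisting moment is provided by the undrained shear strength acting along the arc:
M_R = s_u·L_a·R = 50·17.50·10.9 = 9537.5 kN·m/m
M_D = W·d = 1036·4.75 = 4921.0 kN·m/m
FS = M_R / M_D = 9537.5 / 4921.0 = 1.938

FS = 1.94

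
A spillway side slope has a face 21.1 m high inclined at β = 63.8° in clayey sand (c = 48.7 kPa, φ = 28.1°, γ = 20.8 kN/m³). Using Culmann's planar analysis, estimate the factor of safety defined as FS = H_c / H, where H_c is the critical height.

H_c = (4c/γ) · sinβ cosφ / [1 − cos(β − φ)]
    = (4·48.7/20.8) · sin63.8°·cos28.1° / [1 − cos35.7°]
    = 9.365 · 0.7915 / 0.1879 = 39.45 m
FS = H_c / H = 39.45 / 21.1 = 1.870

FS = 1.87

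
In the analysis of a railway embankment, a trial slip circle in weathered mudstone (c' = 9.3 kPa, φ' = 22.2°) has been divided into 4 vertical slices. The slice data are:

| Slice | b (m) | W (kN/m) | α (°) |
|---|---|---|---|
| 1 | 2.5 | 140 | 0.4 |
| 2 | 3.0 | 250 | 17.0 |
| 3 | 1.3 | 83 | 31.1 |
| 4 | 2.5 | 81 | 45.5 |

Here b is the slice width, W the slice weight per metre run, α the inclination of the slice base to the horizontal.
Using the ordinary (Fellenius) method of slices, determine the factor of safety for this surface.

FS = 1.75

Ordinary method of slices: FS = Σ[c'·Δl_i + (W_i cosα_i)·tanφ'] / Σ W_i sinα_i, with Δl_i = b_i / cosα_i.
Slice 1: Δl = 2.5/cos0.4° = 2.500 m; N'_1 = 140·cos0.4° = 140.0; c'Δl = 23.25; W sinα = 1.0
Slice 2: Δl = 3.0/cos17.0° = 3.137 m; N'_2 = 250·cos17.0° = 239.1; c'Δl = 29.17; W sinα = 73.1
Slice 3: Δl = 1.3/cos31.1° = 1.518 m; N'_3 = 83·cos31.1° = 71.1; c'Δl = 14.12; W sinα = 42.9
Slice 4: Δl = 2.5/cos45.5° = 3.567 m; N'_4 = 81·cos45.5° = 56.8; c'Δl = 33.17; W sinα = 57.8
Σc'Δl = 99.7 kN/m; ΣN' = 506.9 kN/m; ΣW sinα = 174.7 kN/m
Resisting = 99.7 + 506.9·tan22.2° = 99.7 + 206.9 = 306.6 kN/m
FS = 306.6 / 174.7 = 1.755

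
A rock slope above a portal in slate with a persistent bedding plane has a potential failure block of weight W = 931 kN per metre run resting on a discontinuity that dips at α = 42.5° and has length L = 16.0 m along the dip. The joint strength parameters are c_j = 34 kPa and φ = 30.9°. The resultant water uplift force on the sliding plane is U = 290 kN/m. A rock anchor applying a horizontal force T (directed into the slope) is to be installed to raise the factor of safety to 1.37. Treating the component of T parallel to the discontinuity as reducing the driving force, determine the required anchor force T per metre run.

T = 57 kN/m

Resolving forces along and normal to the sliding plane, with the horizontal anchor force T adding T·sinα to the effective normal force and T·cosα acting up the plane against the driving force:
FS = [c_jL + (W cosα − U + T sinα) tanφ] / [W sinα − T cosα]
Without the anchor: N' = 396.4 kN/m, driving T_d = 629.0 kN/m, resisting R = 34·16.0 + 396.4·tan30.9° = 781.2 kN/m, FS = 1.24.
Setting FS = 1.37 and solving for T:
1.37·(629.0 − T cos42.5°) = 781.2 + T sin42.5°·tan30.9°
T·(sin42.5°·tan30.9° + 1.37·cos42.5°) = 1.37·629.0 − 781.2
T·(0.6756·0.5985 + 1.37·0.7373) = 861.7 − 781.2 = 80.5
T·1.4144 = 80.5
T = 56.9 kN/m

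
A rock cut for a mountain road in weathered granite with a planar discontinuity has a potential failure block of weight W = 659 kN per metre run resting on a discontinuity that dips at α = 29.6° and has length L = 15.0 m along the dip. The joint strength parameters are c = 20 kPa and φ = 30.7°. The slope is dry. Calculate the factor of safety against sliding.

FS = 1.97

Resolving the block weight along and normal to the plane and applying the Mohr–Coulomb strength on the joint:
N' = W cosα = 659·cos29.6° = 573.0 kN/m
Driving force T = W sinα = 659·sin29.6° = 325.5 kN/m
Resisting force R = c·L + N'·tanφ = 20·15.0 + 573.0·tan30.7° = 300.0 + 340.2 = 640.2 kN/m
FS = R / T = 640.2 / 325.5 = 1.967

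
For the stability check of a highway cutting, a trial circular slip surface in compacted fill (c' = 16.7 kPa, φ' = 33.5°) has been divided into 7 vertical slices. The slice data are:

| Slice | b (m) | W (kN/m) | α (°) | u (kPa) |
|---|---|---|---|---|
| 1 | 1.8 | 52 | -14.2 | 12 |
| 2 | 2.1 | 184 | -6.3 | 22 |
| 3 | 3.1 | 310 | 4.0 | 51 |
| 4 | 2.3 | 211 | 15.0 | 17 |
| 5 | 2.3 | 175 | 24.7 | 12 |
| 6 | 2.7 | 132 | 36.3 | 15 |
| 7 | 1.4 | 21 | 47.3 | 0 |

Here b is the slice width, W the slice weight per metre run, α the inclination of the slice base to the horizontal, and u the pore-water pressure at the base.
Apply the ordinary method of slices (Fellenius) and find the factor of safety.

FS = 3.52

Ordinary method of slices: FS = Σ[c'·Δl_i + (W_i cosα_i − u_i·Δl_i)·tanφ'] / Σ W_i sinα_i, with Δl_i = b_i / cosα_i.
Slice 1: Δl = 1.8/cos(-14.2°) = 1.857 m; N'_1 = 52·cos(-14.2°) − 12·1.857 = 28.1; c'Δl = 31.01; W sinα = -12.8
Slice 2: Δl = 2.1/cos(-6.3°) = 2.113 m; N'_2 = 184·cos(-6.3°) − 22·2.113 = 136.4; c'Δl = 35.28; W sinα = -20.2
Slice 3: Δl = 3.1/cos4.0° = 3.108 m; N'_3 = 310·cos4.0° − 51·3.108 = 150.8; c'Δl = 51.90; W sinα = 21.6
Slice 4: Δl = 2.3/cos15.0° = 2.381 m; N'_4 = 211·cos15.0° − 17·2.381 = 163.3; c'Δl = 39.76; W sinα = 54.6
Slice 5: Δl = 2.3/cos24.7° = 2.532 m; N'_5 = 175·cos24.7° − 12·2.532 = 128.6; c'Δl = 42.28; W sinα = 73.1
Slice 6: Δl = 2.7/cos36.3° = 3.350 m; N'_6 = 132·cos36.3° − 15·3.350 = 56.1; c'Δl = 55.95; W sinα = 78.1
Slice 7: Δl = 1.4/cos47.3° = 2.064 m; N'_7 = 21·cos47.3° − 0·2.064 = 14.2; c'Δl = 34.48; W sinα = 15.4
Σc'Δl = 290.7 kN/m; ΣN' = 677.6 kN/m; ΣW sinα = 210.0 kN/m
Resisting = 290.7 + 677.6·tan33.5° = 290.7 + 448.5 = 739.2 kN/m
FS = 739.2 / 210.0 = 3.520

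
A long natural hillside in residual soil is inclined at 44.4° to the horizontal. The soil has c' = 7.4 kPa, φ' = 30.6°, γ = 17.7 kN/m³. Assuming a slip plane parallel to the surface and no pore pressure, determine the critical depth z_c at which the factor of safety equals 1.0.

z_c = 2.11 m

Setting FS = 1.00 in FS = [c' + γz cos²β tanφ'] / [γz sinβ cosβ] and solving for z:
z = c' / [γ cosβ (FS·sinβ − cosβ·tanφ')]
  = 7.4 / [17.7·cos44.4°·(1.00·sin44.4° − cos44.4°·tan30.6°)]
  = 7.4 / [17.7·0.7145·(1.00·0.6997 − 0.7145·0.5914)]
  = 7.4 / 3.5046 = 2.112 m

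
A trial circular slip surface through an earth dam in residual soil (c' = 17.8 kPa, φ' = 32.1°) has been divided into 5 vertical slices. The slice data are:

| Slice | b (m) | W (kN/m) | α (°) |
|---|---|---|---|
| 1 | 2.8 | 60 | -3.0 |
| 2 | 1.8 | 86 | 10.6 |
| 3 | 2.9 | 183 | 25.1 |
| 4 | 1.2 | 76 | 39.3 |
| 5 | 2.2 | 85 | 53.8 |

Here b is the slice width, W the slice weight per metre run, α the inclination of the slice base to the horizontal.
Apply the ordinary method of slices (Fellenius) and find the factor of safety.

FS = 2.40

Ordinary method of slices: FS = Σ[c'·Δl_i + (W_i cosα_i)·tanφ'] / Σ W_i sinα_i, with Δl_i = b_i / cosα_i.
Slice 1: Δl = 2.8/cos(-3.0°) = 2.804 m; N'_1 = 60·cos(-3.0°) = 59.9; c'Δl = 49.91; W sinα = -3.1
Slice 2: Δl = 1.8/cos10.6° = 1.831 m; N'_2 = 86·cos10.6° = 84.5; c'Δl = 32.60; W sinα = 15.8
Slice 3: Δl = 2.9/cos25.1° = 3.202 m; N'_3 = 183·cos25.1° = 165.7; c'Δl = 57.00; W sinα = 77.6
Slice 4: Δl = 1.2/cos39.3° = 1.551 m; N'_4 = 76·cos39.3° = 58.8; c'Δl = 27.60; W sinα = 48.1
Slice 5: Δl = 2.2/cos53.8° = 3.725 m; N'_5 = 85·cos53.8° = 50.2; c'Δl = 66.30; W sinα = 68.6
Σc'Δl = 233.4 kN/m; ΣN' = 419.2 kN/m; ΣW sinα = 207.0 kN/m
Resisting = 233.4 + 419.2·tan32.1° = 233.4 + 263.0 = 496.4 kN/m
FS = 496.4 / 207.0 = 2.397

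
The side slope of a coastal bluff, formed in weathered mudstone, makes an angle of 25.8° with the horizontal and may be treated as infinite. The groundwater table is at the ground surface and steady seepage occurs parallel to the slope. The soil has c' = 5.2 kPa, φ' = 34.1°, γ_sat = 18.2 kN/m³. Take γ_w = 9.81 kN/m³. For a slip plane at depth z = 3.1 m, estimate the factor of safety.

With seepage parallel to the slope and the water table at the surface, the effective normal stress on the slip plane uses the buoyant unit weight γ' = γ_sat − γ_w while the driving shear stress uses γ_sat:
FS = [c' + γ' z cos²β tanφ'] / [γ_sat z sinβ cosβ]
γ' = 18.2 − 9.81 = 8.39 kN/m³
Numerator = 5.2 + 8.39·3.1·cos²25.8°·tan34.1° = 5.2 + 8.39·3.1·0.8106·0.6771 = 19.474 kPa
Denominator = 18.2·3.1·sin25.8°·cos25.8° = 18.2·3.1·0.4352·0.9003 = 22.108 kPa
FS = 19.474 / 22.108 = 0.881

FS = 0.88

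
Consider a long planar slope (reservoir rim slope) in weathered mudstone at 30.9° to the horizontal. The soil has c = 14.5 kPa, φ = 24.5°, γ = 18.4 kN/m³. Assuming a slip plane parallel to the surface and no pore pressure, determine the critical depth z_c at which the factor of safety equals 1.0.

z_c = 7.50 m

Setting FS = 1.00 in FS = [c + γz cos²β tanφ] / [γz sinβ cosβ] and solving for z:
z = c / [γ cosβ (FS·sinβ − cosβ·tanφ)]
  = 14.5 / [18.4·cos30.9°·(1.00·sin30.9° − cos30.9°·tan24.5°)]
  = 14.5 / [18.4·0.8581·(1.00·0.5135 − 0.8581·0.4557)]
  = 14.5 / 1.9341 = 7.497 m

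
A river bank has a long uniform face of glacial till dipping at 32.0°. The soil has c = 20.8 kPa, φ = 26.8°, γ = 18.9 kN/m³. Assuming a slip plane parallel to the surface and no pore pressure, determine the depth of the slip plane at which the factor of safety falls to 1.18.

Setting FS = 1.18 in FS = [c + γz cos²β tanφ] / [γz sinβ cosβ] and solving for z:
z = c / [γ cosβ (FS·sinβ − cosβ·tanφ)]
  = 20.8 / [18.9·cos32.0°·(1.18·sin32.0° − cos32.0°·tan26.8°)]
  = 20.8 / [18.9·0.8480·(1.18·0.5299 − 0.8480·0.5051)]
  = 20.8 / 3.1563 = 6.590 m

z = 6.59 m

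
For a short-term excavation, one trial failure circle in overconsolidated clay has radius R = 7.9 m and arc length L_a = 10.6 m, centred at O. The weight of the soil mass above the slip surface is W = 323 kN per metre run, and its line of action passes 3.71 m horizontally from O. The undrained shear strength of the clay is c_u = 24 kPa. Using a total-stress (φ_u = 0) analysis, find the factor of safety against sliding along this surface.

FS = 1.68

Taking moments about the centre O, the resisting moment is provided by the undrained shear strength acting along the arc:
M_R = c_u·L_a·R = 24·10.60·7.9 = 2009.8 kN·m/m
M_D = W·d = 323·3.71 = 1198.3 kN·m/m
FS = M_R / M_D = 2009.8 / 1198.3 = 1.677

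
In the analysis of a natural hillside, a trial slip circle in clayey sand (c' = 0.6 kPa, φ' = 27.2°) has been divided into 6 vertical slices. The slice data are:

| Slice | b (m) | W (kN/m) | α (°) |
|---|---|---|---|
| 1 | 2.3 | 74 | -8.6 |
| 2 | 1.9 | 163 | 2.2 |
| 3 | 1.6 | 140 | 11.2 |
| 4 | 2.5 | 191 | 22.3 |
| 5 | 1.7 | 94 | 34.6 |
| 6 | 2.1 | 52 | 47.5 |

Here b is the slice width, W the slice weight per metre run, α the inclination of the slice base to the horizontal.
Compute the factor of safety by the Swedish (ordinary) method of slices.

FS = 1.87

Ordinary method of slices: FS = Σ[c'·Δl_i + (W_i cosα_i)·tanφ'] / Σ W_i sinα_i, with Δl_i = b_i / cosα_i.
Slice 1: Δl = 2.3/cos(-8.6°) = 2.326 m; N'_1 = 74·cos(-8.6°) = 73.2; c'Δl = 1.40; W sinα = -11.1
Slice 2: Δl = 1.9/cos2.2° = 1.901 m; N'_2 = 163·cos2.2° = 162.9; c'Δl = 1.14; W sinα = 6.3
Slice 3: Δl = 1.6/cos11.2° = 1.631 m; N'_3 = 140·cos11.2° = 137.3; c'Δl = 0.98; W sinα = 27.2
Slice 4: Δl = 2.5/cos22.3° = 2.702 m; N'_4 = 191·cos22.3° = 176.7; c'Δl = 1.62; W sinα = 72.5
Slice 5: Δl = 1.7/cos34.6° = 2.065 m; N'_5 = 94·cos34.6° = 77.4; c'Δl = 1.24; W sinα = 53.4
Slice 6: Δl = 2.1/cos47.5° = 3.108 m; N'_6 = 52·cos47.5° = 35.1; c'Δl = 1.87; W sinα = 38.3
Σc'Δl = 8.2 kN/m; ΣN' = 662.6 kN/m; ΣW sinα = 186.6 kN/m
Resisting = 8.2 + 662.6·tan27.2° = 8.2 + 340.5 = 348.8 kN/m
FS = 348.8 / 186.6 = 1.869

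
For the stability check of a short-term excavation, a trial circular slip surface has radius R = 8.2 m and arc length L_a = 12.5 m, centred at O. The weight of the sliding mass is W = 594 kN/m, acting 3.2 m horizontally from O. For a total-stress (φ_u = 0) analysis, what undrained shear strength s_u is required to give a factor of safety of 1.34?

FS = s_u·L_a·R / (W·d), so s_u = FS·W·d / (L_a·R).
s_u = 1.34·594·3.2 / (12.50·8.2) = 2547.1 / 102.50 = 24.85 kPa

s_u = 24.8 kPa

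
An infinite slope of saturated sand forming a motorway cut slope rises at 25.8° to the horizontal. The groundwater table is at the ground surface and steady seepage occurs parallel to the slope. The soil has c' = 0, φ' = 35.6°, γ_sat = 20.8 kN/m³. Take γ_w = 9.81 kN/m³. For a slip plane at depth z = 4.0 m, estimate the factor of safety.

FS = 0.78

With seepage parallel to the slope and the water table at the surface, the effective normal stress on the slip plane uses the buoyant unit weight γ' = γ_sat − γ_w while the driving shear stress uses γ_sat:
FS = [c' + γ' z cos²β tanφ'] / [γ_sat z sinβ cosβ]
(For c' = 0 this reduces to FS = (γ'/γ_sat)·tanφ'/tanβ.)
γ' = 20.8 − 9.81 = 10.99 kN/m³
Numerator = 0.0 + 10.99·4.0·cos²25.8°·tan35.6° = 0.0 + 10.99·4.0·0.8106·0.7159 = 25.511 kPa
Denominator = 20.8·4.0·sin25.8°·cos25.8° = 20.8·4.0·0.4352·0.9003 = 32.602 kPa
FS = 25.511 / 32.602 = 0.782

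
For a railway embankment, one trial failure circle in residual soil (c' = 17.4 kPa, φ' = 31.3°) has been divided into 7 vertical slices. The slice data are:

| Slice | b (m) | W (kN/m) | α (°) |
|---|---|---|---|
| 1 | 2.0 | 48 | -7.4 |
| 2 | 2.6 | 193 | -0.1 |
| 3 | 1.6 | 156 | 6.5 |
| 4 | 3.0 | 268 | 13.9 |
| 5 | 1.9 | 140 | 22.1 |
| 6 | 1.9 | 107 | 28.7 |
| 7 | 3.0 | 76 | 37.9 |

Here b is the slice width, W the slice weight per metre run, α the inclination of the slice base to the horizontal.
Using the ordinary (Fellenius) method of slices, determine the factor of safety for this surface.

FS = 3.86

Ordinary method of slices: FS = Σ[c'·Δl_i + (W_i cosα_i)·tanφ'] / Σ W_i sinα_i, with Δl_i = b_i / cosα_i.
Slice 1: Δl = 2.0/cos(-7.4°) = 2.017 m; N'_1 = 48·cos(-7.4°) = 47.6; c'Δl = 35.09; W sinα = -6.2
Slice 2: Δl = 2.6/cos(-0.1°) = 2.600 m; N'_2 = 193·cos(-0.1°) = 193.0; c'Δl = 45.24; W sinα = -0.3
Slice 3: Δl = 1.6/cos6.5° = 1.610 m; N'_3 = 156·cos6.5° = 155.0; c'Δl = 28.02; W sinα = 17.7
Slice 4: Δl = 3.0/cos13.9° = 3.091 m; N'_4 = 268·cos13.9° = 260.2; c'Δl = 53.77; W sinα = 64.4
Slice 5: Δl = 1.9/cos22.1° = 2.051 m; N'_5 = 140·cos22.1° = 129.7; c'Δl = 35.68; W sinα = 52.7
Slice 6: Δl = 1.9/cos28.7° = 2.166 m; N'_6 = 107·cos28.7° = 93.9; c'Δl = 37.69; W sinα = 51.4
Slice 7: Δl = 3.0/cos37.9° = 3.802 m; N'_7 = 76·cos37.9° = 60.0; c'Δl = 66.15; W sinα = 46.7
Σc'Δl = 301.7 kN/m; ΣN' = 939.3 kN/m; ΣW sinα = 226.3 kN/m
Resisting = 301.7 + 939.3·tan31.3° = 301.7 + 571.1 = 872.7 kN/m
FS = 872.7 / 226.3 = 3.857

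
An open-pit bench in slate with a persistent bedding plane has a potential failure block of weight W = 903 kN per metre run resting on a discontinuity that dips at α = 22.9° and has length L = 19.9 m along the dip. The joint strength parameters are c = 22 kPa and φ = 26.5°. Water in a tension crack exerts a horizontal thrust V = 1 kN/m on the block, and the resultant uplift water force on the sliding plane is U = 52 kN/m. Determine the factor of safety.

FS = 2.35

Resolving the block weight along and normal to the plane and applying the Mohr–Coulomb strength on the joint:
N' = W cosα − U − V sinα = 903·cos22.9° − 52 − 1·sin22.9° = 779.4 kN/m
Driving force T = W sinα + V cosα = 903·sin22.9° + 1·cos22.9° = 352.3 kN/m
Resisting force R = c·L + N'·tanφ = 22·19.9 + 779.4·tan26.5° = 437.8 + 388.6 = 826.4 kN/m
FS = R / T = 826.4 / 352.3 = 2.346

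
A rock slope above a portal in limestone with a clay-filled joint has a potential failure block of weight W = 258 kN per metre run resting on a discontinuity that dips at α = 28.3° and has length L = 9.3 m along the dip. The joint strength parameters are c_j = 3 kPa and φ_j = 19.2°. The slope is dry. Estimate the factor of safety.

FS = 0.87

Resolving the block weight along and normal to the plane and applying the Mohr–Coulomb strength on the joint:
N' = W cosα = 258·cos28.3° = 227.2 kN/m
Driving force T = W sinα = 258·sin28.3° = 122.3 kN/m
Resisting force R = c_j·L + N'·tanφ_j = 3·9.3 + 227.2·tan19.2° = 27.9 + 79.1 = 107.0 kN/m
FS = R / T = 107.0 / 122.3 = 0.875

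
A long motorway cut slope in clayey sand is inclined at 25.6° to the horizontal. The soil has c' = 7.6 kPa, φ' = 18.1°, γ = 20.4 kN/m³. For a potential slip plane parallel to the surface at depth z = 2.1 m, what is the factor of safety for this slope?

For an infinite slope with a slip plane parallel to the surface (no pore pressure): FS = [c' + γz cos²β tanφ'] / [γz sinβ cosβ].
γz = 20.4·2.1 = 42.84 kN/m²
Numerator = 7.6 + 42.84·cos²25.6°·tan18.1° = 7.6 + 42.84·0.8133·0.3269 = 18.988 kPa
Denominator = 42.84·sin25.6°·cos25.6° = 42.84·0.4321·0.9018 = 16.693 kPa
FS = 18.988 / 16.693 = 1.137

FS = 1.14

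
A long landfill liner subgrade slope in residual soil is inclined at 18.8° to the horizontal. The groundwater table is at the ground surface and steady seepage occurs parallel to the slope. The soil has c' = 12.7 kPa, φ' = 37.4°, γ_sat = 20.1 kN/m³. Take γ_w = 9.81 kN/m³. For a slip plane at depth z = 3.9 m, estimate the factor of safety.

With seepage parallel to the slope and the water table at the surface, the effective normal stress on the slip plane uses the buoyant unit weight γ' = γ_sat − γ_w while the driving shear stress uses γ_sat:
FS = [c' + γ' z cos²β tanφ'] / [γ_sat z sinβ cosβ]
γ' = 20.1 − 9.81 = 10.29 kN/m³
Numerator = 12.7 + 10.29·3.9·cos²18.8°·tan37.4° = 12.7 + 10.29·3.9·0.8961·0.7646 = 40.196 kPa
Denominator = 20.1·3.9·sin18.8°·cos18.8° = 20.1·3.9·0.3223·0.9466 = 23.915 kPa
FS = 40.196 / 23.915 = 1.681

FS = 1.68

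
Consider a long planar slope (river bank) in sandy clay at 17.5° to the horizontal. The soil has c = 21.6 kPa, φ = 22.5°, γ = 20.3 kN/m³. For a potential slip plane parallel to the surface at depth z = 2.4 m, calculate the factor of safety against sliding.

FS = 2.86

For an infinite slope with a slip plane parallel to the surface (no pore pressure): FS = [c + γz cos²β tanφ] / [γz sinβ cosβ].
γz = 20.3·2.4 = 48.72 kN/m²
Numerator = 21.6 + 48.72·cos²17.5°·tan22.5° = 21.6 + 48.72·0.9096·0.4142 = 39.956 kPa
Denominator = 48.72·sin17.5°·cos17.5° = 48.72·0.3007·0.9537 = 13.972 kPa
FS = 39.956 / 13.972 = 2.860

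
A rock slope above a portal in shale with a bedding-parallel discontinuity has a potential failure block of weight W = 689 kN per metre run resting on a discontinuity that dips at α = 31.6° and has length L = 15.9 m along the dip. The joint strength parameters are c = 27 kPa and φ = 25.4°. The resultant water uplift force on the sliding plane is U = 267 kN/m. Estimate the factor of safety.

FS = 1.61

Resolving the block weight along and normal to the plane and applying the Mohr–Coulomb strength on the joint:
N' = W cosα − U = 689·cos31.6° − 267 = 319.8 kN/m
Driving force T = W sinα = 689·sin31.6° = 361.0 kN/m
Resisting force R = c·L + N'·tanφ = 27·15.9 + 319.8·tan25.4° = 429.3 + 151.9 = 581.2 kN/m
FS = R / T = 581.2 / 361.0 = 1.610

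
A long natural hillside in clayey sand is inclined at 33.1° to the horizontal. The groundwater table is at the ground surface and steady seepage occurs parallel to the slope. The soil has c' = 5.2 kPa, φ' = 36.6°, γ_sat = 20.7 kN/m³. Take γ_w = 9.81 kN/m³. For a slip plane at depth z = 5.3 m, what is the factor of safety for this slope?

With seepage parallel to the slope and the water table at the surface, the effective normal stress on the slip plane uses the buoyant unit weight γ' = γ_sat − γ_w while the driving shear stress uses γ_sat:
FS = [c' + γ' z cos²β tanφ'] / [γ_sat z sinβ cosβ]
γ' = 20.7 − 9.81 = 10.89 kN/m³
Numerator = 5.2 + 10.89·5.3·cos²33.1°·tan36.6° = 5.2 + 10.89·5.3·0.7018·0.7427 = 35.281 kPa
Denominator = 20.7·5.3·sin33.1°·cos33.1° = 20.7·5.3·0.5461·0.8377 = 50.190 kPa
FS = 35.281 / 50.190 = 0.703

FS = 0.70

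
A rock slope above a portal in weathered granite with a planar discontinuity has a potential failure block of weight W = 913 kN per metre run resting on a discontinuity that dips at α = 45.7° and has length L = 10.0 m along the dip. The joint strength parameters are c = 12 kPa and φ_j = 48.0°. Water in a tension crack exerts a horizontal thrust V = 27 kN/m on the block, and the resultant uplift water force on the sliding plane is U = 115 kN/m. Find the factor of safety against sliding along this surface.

Resolving the block weight along and normal to the plane and applying the Mohr–Coulomb strength on the joint:
N' = W cosα − U − V sinα = 913·cos45.7° − 115 − 27·sin45.7° = 503.3 kN/m
Driving force T = W sinα + V cosα = 913·sin45.7° + 27·cos45.7° = 672.3 kN/m
Resisting force R = c·L + N'·tanφ_j = 12·10.0 + 503.3·tan48.0° = 120.0 + 559.0 = 679.0 kN/m
FS = R / T = 679.0 / 672.3 = 1.010

FS = 1.01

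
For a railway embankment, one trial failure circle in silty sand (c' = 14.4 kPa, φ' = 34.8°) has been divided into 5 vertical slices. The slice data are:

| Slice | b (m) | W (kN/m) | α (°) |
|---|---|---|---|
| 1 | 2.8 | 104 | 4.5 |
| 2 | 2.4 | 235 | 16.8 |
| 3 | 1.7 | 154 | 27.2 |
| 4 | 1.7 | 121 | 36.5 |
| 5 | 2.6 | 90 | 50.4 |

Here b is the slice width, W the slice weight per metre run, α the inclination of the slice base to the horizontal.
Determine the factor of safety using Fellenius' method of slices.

Ordinary method of slices: FS = Σ[c'·Δl_i + (W_i cosα_i)·tanφ'] / Σ W_i sinα_i, with Δl_i = b_i / cosα_i.
Slice 1: Δl = 2.8/cos4.5° = 2.809 m; N'_1 = 104·cos4.5° = 103.7; c'Δl = 40.44; W sinα = 8.2
Slice 2: Δl = 2.4/cos16.8° = 2.507 m; N'_2 = 235·cos16.8° = 225.0; c'Δl = 36.10; W sinα = 67.9
Slice 3: Δl = 1.7/cos27.2° = 1.911 m; N'_3 = 154·cos27.2° = 137.0; c'Δl = 27.52; W sinα = 70.4
Slice 4: Δl = 1.7/cos36.5° = 2.115 m; N'_4 = 121·cos36.5° = 97.3; c'Δl = 30.45; W sinα = 72.0
Slice 5: Δl = 2.6/cos50.4° = 4.079 m; N'_5 = 90·cos50.4° = 57.4; c'Δl = 58.74; W sinα = 69.3
Σc'Δl = 193.3 kN/m; ΣN' = 620.3 kN/m; ΣW sinα = 287.8 kN/m
Resisting = 193.3 + 620.3·tan34.8° = 193.3 + 431.1 = 624.3 kN/m
FS = 624.3 / 287.8 = 2.169

FS = 2.17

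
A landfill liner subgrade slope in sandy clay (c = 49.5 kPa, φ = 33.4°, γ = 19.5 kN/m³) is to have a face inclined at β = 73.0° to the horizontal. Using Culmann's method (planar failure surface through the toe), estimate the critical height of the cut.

Culmann's analysis gives the critical failure plane at α_cr = (β + φ)/2 = (73.0 + 33.4)/2 = 53.2°, and the critical height
H_c = (4c/γ) · sinβ cosφ / [1 − cos(β − φ)]
    = (4·49.5/19.5) · sin73.0°·cos33.4° / [1 − cos(39.6°)]
    = 10.154 · 0.9563·0.8348 / [1 − 0.7705]
    = 10.154 · 0.7984 / 0.2295
    = 35.32 m

H_c = 35.32 m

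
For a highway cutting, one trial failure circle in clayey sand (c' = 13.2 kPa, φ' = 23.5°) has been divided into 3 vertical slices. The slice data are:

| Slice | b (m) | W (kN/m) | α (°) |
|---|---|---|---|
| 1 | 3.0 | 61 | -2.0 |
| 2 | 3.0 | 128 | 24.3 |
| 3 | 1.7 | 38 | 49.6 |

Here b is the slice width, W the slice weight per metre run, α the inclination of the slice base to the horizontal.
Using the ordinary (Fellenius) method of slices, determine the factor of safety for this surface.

Ordinary method of slices: FS = Σ[c'·Δl_i + (W_i cosα_i)·tanφ'] / Σ W_i sinα_i, with Δl_i = b_i / cosα_i.
Slice 1: Δl = 3.0/cos(-2.0°) = 3.002 m; N'_1 = 61·cos(-2.0°) = 61.0; c'Δl = 39.62; W sinα = -2.1
Slice 2: Δl = 3.0/cos24.3° = 3.292 m; N'_2 = 128·cos24.3° = 116.7; c'Δl = 43.45; W sinα = 52.7
Slice 3: Δl = 1.7/cos49.6° = 2.623 m; N'_3 = 38·cos49.6° = 24.6; c'Δl = 34.62; W sinα = 28.9
Σc'Δl = 117.7 kN/m; ΣN' = 202.3 kN/m; ΣW sinα = 79.5 kN/m
Resisting = 117.7 + 202.3·tan23.5° = 117.7 + 87.9 = 205.6 kN/m
FS = 205.6 / 79.5 = 2.587

FS = 2.59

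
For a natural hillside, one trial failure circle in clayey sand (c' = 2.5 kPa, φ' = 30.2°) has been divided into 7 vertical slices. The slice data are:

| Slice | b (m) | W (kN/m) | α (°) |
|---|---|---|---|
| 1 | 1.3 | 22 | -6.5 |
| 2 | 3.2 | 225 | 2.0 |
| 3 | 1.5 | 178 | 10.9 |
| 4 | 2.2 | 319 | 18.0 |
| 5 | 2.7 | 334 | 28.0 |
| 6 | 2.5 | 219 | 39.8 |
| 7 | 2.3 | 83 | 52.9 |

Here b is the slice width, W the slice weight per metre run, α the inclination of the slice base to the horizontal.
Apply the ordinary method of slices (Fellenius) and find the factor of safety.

FS = 1.53

Ordinary method of slices: FS = Σ[c'·Δl_i + (W_i cosα_i)·tanφ'] / Σ W_i sinα_i, with Δl_i = b_i / cosα_i.
Slice 1: Δl = 1.3/cos(-6.5°) = 1.308 m; N'_1 = 22·cos(-6.5°) = 21.9; c'Δl = 3.27; W sinα = -2.5
Slice 2: Δl = 3.2/cos2.0° = 3.202 m; N'_2 = 225·cos2.0° = 224.9; c'Δl = 8.00; W sinα = 7.9
Slice 3: Δl = 1.5/cos10.9° = 1.528 m; N'_3 = 178·cos10.9° = 174.8; c'Δl = 3.82; W sinα = 33.7
Slice 4: Δl = 2.2/cos18.0° = 2.313 m; N'_4 = 319·cos18.0° = 303.4; c'Δl = 5.78; W sinα = 98.6
Slice 5: Δl = 2.7/cos28.0° = 3.058 m; N'_5 = 334·cos28.0° = 294.9; c'Δl = 7.64; W sinα = 156.8
Slice 6: Δl = 2.5/cos39.8° = 3.254 m; N'_6 = 219·cos39.8° = 168.3; c'Δl = 8.14; W sinα = 140.2
Slice 7: Δl = 2.3/cos52.9° = 3.813 m; N'_7 = 83·cos52.9° = 50.1; c'Δl = 9.53; W sinα = 66.2
Σc'Δl = 46.2 kN/m; ΣN' = 1238.1 kN/m; ΣW sinα = 500.8 kN/m
Resisting = 46.2 + 1238.1·tan30.2° = 46.2 + 720.6 = 766.8 kN/m
FS = 766.8 / 500.8 = 1.531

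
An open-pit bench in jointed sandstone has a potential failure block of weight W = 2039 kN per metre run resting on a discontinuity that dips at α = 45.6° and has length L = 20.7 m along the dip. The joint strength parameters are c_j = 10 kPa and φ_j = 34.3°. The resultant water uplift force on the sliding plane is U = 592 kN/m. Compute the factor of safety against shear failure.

Resolving the block weight along and normal to the plane and applying the Mohr–Coulomb strength on the joint:
N' = W cosα − U = 2039·cos45.6° − 592 = 834.6 kN/m
Driving force T = W sinα = 2039·sin45.6° = 1456.8 kN/m
Resisting force R = c_j·L + N'·tanφ_j = 10·20.7 + 834.6·tan34.3° = 207.0 + 569.3 = 776.3 kN/m
FS = R / T = 776.3 / 1456.8 = 0.533

FS = 0.53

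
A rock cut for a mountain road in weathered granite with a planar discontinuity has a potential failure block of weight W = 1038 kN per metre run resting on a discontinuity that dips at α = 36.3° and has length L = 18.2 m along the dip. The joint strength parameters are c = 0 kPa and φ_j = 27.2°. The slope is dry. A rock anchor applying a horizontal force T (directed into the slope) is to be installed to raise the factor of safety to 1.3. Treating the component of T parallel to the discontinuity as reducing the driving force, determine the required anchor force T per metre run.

Resolving forces along and normal to the sliding plane, with the horizontal anchor force T adding T·sinα to the effective normal force and T·cosα acting up the plane against the driving force:
FS = [cL + (W cosα + T sinα) tanφ_j] / [W sinα − T cosα]
Without the anchor: N' = 836.6 kN/m, driving T_d = 614.5 kN/m, resisting R = 0·18.2 + 836.6·tan27.2° = 429.9 kN/m, FS = 0.70.
Setting FS = 1.3 and solving for T:
1.3·(614.5 − T cos36.3°) = 429.9 + T sin36.3°·tan27.2°
T·(sin36.3°·tan27.2° + 1.3·cos36.3°) = 1.3·614.5 − 429.9
T·(0.5920·0.5139 + 1.3·0.8059) = 798.9 − 429.9 = 368.9
T·1.3520 = 368.9
T = 272.9 kN/m

T = 273 kN/m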